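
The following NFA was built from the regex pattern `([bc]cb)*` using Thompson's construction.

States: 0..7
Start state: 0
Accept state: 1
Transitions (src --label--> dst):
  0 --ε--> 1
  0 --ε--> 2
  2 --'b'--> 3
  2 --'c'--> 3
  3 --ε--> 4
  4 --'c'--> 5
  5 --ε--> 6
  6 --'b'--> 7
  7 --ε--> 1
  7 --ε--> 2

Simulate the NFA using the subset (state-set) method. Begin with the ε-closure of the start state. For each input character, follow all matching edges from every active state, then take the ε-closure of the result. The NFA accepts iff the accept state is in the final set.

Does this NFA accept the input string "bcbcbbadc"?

start: ε-closure({0}) = {0,1,2}
'b' @ 1: {3,4}
'c' @ 2: {5,6}
'b' @ 3: {1,2,7}  (accept∈set)
'c' @ 4: {3,4}
'b' @ 5: {}  — dead — no transitions
rest 'badc' ignored (set empty)
end set {} — state 1 not in

Answer: REJECT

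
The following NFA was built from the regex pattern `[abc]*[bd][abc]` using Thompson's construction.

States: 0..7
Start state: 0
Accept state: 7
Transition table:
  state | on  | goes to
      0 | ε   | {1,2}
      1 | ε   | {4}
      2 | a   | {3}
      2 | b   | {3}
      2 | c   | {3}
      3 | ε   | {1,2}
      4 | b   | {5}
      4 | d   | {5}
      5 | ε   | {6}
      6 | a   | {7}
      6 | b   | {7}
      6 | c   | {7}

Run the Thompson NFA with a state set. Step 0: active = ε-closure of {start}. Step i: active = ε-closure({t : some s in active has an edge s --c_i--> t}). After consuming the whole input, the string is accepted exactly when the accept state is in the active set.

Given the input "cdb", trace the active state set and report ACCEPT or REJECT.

Answer: ACCEPT

Derivation:
S₀ = ε-closure({0}) = {0,1,2,4}
'c' @ 1: {1,2,3,4}
'd' @ 2: {5,6}
'b' @ 3: {7}  ✓accept
end set {7} — state 7 in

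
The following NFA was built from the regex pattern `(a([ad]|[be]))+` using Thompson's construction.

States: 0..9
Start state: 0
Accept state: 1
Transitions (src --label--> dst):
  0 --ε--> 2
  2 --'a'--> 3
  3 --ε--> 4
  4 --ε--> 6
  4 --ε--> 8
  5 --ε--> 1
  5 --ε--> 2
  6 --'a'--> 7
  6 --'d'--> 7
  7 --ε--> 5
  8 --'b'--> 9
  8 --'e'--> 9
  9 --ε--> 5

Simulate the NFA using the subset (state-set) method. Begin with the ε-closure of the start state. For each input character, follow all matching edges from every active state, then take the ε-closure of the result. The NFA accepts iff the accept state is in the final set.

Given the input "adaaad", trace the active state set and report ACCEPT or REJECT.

S₀ = ε-closure({0}) = {0,2}
'a' @ 1: {3,4,6,8}
'd' @ 2: {1,2,5,7}  ✓accept
'a' @ 3: {3,4,6,8}
'a' @ 4: {1,2,5,7}  ✓accept
'a' @ 5: {3,4,6,8}
'd' @ 6: {1,2,5,7}  ✓accept
final: {1,2,5,7}; accept 1 in set

Answer: ACCEPT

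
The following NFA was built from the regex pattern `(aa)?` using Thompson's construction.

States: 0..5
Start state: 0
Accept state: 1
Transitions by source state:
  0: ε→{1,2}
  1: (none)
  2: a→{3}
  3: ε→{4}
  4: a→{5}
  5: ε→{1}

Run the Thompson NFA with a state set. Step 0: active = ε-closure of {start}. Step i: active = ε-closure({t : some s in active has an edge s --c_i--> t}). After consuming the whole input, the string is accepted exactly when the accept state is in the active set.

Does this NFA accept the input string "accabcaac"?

Answer: REJECT

Derivation:
start: ε-closure({0}) = {0,1,2}
'a' @ 1: {3,4}
'c' @ 2: {}  — dead — no transitions
rest 'cabcaac' ignored (set empty)
after full input: {}  (accept=1 not in)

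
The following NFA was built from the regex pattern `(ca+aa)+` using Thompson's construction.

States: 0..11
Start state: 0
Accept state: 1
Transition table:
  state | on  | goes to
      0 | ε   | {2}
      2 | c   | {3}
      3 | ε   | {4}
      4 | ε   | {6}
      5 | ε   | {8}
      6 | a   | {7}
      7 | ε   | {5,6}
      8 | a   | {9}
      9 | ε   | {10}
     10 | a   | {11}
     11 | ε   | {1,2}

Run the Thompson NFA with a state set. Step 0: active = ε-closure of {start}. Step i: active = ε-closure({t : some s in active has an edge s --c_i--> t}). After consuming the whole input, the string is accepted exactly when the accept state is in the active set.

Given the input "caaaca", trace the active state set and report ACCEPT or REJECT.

Answer: REJECT

Derivation:
start: ε-closure({0}) = {0,2}
'c' @ 1: {3,4,6}
'a' @ 2: {5,6,7,8}
'a' @ 3: {5,6,7,8,9,10}
'a' @ 4: {1,2,5,6,7,8,9,10,11}  ✓accept
'c' @ 5: {3,4,6}
'a' @ 6: {5,6,7,8}
after full input: {5,6,7,8}  (accept=1 not in)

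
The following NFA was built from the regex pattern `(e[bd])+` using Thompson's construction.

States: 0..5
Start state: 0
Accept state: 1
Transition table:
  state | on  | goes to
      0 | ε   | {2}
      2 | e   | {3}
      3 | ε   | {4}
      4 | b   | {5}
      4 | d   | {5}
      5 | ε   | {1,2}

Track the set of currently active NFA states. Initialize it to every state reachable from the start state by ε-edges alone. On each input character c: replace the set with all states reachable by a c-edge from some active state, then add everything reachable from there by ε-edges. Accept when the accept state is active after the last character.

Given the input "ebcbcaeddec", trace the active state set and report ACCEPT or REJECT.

Answer: REJECT

Derivation:
initial (ε-close {0}): {0,2}
'e' @ 1: {3,4}
'b' @ 2: {1,2,5}  (accept∈set)
'c' @ 3: {}  — state set empty
rest 'bcaeddec' ignored (set empty)
final: {}; accept 1 not in set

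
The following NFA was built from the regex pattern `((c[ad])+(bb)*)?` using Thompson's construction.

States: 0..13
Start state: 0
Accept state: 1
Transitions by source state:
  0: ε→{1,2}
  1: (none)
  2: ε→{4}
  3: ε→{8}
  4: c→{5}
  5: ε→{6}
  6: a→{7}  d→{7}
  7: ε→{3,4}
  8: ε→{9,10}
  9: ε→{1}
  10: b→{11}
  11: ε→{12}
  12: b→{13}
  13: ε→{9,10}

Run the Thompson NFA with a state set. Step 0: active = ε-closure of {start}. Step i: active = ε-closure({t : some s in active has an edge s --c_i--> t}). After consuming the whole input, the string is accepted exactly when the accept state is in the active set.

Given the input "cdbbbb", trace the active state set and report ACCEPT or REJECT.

initial (ε-close {0}): {0,1,2,4}
'c' @ 1: {5,6}
'd' @ 2: {1,3,4,7,8,9,10}  [accepting]
'b' @ 3: {11,12}
'b' @ 4: {1,9,10,13}  [accepting]
'b' @ 5: {11,12}
'b' @ 6: {1,9,10,13}  [accepting]
end set {1,9,10,13} — state 1 in

Answer: ACCEPT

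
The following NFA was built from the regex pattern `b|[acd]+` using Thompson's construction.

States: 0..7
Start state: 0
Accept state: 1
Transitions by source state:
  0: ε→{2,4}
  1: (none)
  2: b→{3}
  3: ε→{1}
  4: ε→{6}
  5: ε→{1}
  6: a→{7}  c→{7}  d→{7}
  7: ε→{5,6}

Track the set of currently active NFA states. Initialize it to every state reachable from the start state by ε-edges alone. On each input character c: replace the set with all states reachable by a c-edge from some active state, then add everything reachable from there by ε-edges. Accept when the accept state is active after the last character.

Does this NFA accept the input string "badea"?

Answer: REJECT

Derivation:
start: ε-closure({0}) = {0,2,4,6}
'b' @ 1: {1,3}  ✓accept
'a' @ 2: {}  — state set empty
rest 'dea' ignored (set empty)
final: {}; accept 1 not in set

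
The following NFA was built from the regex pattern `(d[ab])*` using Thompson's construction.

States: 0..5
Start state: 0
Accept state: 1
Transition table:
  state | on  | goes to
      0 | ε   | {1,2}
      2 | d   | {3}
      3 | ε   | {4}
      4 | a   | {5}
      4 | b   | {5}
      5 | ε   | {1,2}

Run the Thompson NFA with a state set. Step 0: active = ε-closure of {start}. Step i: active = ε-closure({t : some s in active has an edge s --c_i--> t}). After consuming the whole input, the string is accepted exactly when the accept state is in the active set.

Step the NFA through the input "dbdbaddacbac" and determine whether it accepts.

start: ε-closure({0}) = {0,1,2}
'd' @ 1: {3,4}
'b' @ 2: {1,2,5}  [accepting]
'd' @ 3: {3,4}
'b' @ 4: {1,2,5}  [accepting]
'a' @ 5: {}  — no active states
rest 'ddacbac' ignored (set empty)
final: {}; accept 1 not in set

Answer: REJECT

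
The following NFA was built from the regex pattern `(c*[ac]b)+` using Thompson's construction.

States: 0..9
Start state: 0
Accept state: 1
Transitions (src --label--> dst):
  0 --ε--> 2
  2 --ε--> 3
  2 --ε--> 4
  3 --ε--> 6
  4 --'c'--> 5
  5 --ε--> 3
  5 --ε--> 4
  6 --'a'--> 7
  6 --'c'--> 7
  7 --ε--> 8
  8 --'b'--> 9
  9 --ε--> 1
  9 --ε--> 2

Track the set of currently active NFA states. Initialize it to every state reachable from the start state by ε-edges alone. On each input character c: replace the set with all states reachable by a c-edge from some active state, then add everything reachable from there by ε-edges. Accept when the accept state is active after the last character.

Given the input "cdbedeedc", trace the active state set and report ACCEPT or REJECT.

Answer: REJECT

Steps:
S₀ = ε-closure({0}) = {0,2,3,4,6}
'c' @ 1: {3,4,5,6,7,8}
'd' @ 2: {}  — state set empty
rest 'bedeedc' ignored (set empty)
after full input: {}  (accept=1 not in)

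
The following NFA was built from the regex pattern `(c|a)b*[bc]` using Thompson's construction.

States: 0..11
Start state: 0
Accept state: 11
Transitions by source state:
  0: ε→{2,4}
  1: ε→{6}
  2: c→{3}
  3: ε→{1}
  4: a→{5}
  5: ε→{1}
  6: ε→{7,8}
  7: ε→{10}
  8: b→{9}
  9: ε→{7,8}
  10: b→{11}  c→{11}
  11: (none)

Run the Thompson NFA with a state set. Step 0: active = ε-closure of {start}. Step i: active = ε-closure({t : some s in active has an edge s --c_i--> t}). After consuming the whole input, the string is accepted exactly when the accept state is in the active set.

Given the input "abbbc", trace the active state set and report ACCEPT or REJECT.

start: ε-closure({0}) = {0,2,4}
'a' @ 1: {1,5,6,7,8,10}
'b' @ 2: {7,8,9,10,11}  (accept∈set)
'b' @ 3: {7,8,9,10,11}  (accept∈set)
'b' @ 4: {7,8,9,10,11}  (accept∈set)
'c' @ 5: {11}  (accept∈set)
end set {11} — state 11 in

Answer: ACCEPT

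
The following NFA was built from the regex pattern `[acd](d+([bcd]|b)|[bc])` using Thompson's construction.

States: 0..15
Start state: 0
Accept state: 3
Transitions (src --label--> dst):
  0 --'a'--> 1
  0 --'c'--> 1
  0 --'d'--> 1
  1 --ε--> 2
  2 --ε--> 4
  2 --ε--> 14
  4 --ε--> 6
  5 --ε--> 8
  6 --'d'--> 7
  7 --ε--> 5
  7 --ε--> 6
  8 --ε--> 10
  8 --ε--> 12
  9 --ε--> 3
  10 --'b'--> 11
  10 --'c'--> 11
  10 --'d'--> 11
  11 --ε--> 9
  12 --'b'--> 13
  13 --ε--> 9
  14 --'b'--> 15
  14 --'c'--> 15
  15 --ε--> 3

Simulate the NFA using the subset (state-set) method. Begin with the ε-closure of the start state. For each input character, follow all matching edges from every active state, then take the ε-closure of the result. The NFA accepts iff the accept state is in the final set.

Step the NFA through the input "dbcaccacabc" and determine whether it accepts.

start: ε-closure({0}) = {0}
'd' @ 1: {1,2,4,6,14}
'b' @ 2: {3,15}  [accepting]
'c' @ 3: {}  — state set empty
rest 'accacabc' ignored (set empty)
after full input: {}  (accept=3 not in)

Answer: REJECT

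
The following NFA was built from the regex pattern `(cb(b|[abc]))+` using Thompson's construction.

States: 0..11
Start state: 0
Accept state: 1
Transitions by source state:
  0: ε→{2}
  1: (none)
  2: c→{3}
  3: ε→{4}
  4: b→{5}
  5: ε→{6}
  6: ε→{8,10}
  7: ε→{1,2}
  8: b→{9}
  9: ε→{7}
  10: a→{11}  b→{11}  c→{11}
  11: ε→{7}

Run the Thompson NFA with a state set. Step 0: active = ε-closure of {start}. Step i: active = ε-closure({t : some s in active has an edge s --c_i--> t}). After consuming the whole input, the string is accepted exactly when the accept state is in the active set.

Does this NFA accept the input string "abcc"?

initial (ε-close {0}): {0,2}
'a' @ 1: {}  — state set empty
rest 'bcc' ignored (set empty)
final: {}; accept 1 not in set

Answer: REJECT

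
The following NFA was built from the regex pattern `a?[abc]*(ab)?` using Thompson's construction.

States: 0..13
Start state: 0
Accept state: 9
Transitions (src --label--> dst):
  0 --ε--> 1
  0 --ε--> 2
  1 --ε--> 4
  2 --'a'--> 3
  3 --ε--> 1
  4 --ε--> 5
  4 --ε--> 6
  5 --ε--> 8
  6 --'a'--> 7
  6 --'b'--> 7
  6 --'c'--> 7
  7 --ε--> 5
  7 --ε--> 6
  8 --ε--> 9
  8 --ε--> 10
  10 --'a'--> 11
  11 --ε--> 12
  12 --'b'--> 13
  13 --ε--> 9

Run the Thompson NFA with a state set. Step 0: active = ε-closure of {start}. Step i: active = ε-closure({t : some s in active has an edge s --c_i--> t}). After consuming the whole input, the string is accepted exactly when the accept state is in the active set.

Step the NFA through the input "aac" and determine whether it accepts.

initial (ε-close {0}): {0,1,2,4,5,6,8,9,10}
'a' @ 1: {1,3,4,5,6,7,8,9,10,11,12}  ✓accept
'a' @ 2: {5,6,7,8,9,10,11,12}  ✓accept
'c' @ 3: {5,6,7,8,9,10}  ✓accept
final: {5,6,7,8,9,10}; accept 9 in set

Answer: ACCEPT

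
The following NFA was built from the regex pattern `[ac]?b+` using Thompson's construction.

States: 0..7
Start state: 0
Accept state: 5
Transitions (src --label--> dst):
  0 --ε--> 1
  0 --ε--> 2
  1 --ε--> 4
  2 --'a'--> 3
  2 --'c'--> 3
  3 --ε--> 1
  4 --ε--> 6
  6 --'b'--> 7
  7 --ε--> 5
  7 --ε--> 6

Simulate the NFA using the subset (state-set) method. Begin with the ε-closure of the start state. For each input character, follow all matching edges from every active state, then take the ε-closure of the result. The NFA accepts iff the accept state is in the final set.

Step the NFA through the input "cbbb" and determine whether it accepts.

initial (ε-close {0}): {0,1,2,4,6}
'c' @ 1: {1,3,4,6}
'b' @ 2: {5,6,7}  ✓accept
'b' @ 3: {5,6,7}  ✓accept
'b' @ 4: {5,6,7}  ✓accept
after full input: {5,6,7}  (accept=5 in)

Answer: ACCEPT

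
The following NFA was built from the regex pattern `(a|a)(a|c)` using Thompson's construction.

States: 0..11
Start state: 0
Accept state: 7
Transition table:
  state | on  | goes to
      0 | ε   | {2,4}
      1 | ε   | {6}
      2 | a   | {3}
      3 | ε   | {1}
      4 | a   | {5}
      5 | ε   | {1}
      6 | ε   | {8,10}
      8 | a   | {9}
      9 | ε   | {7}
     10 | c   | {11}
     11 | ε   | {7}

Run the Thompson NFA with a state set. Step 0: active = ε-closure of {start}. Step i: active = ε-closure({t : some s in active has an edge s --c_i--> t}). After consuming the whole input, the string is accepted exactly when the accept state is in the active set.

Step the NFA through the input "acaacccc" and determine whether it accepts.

Answer: REJECT

Derivation:
initial (ε-close {0}): {0,2,4}
'a' @ 1: {1,3,5,6,8,10}
'c' @ 2: {7,11}  [accepting]
'a' @ 3: {}  — no active states
rest 'acccc' ignored (set empty)
end set {} — state 7 not in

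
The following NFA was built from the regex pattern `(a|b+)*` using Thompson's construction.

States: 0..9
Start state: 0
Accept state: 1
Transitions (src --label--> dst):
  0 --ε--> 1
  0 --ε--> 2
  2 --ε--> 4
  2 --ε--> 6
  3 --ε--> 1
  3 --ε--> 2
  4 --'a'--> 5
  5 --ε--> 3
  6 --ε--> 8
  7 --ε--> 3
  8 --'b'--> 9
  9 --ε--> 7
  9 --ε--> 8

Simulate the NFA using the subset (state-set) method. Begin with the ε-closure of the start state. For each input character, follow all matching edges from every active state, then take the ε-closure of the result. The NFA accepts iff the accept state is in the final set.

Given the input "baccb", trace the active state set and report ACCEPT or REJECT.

S₀ = ε-closure({0}) = {0,1,2,4,6,8}
'b' @ 1: {1,2,3,4,6,7,8,9}  ✓accept
'a' @ 2: {1,2,3,4,5,6,8}  ✓accept
'c' @ 3: {}  — state set empty
rest 'cb' ignored (set empty)
end set {} — state 1 not in

Answer: REJECT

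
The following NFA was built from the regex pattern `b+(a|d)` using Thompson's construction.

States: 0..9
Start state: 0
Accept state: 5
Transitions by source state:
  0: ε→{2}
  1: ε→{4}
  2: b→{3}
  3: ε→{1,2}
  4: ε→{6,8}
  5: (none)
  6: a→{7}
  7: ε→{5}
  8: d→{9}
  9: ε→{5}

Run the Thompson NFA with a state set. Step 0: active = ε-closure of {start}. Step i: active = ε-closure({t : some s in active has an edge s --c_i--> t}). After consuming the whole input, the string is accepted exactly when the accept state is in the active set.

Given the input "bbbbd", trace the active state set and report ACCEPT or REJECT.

start: ε-closure({0}) = {0,2}
'b' @ 1: {1,2,3,4,6,8}
'b' @ 2: {1,2,3,4,6,8}
'b' @ 3: {1,2,3,4,6,8}
'b' @ 4: {1,2,3,4,6,8}
'd' @ 5: {5,9}  (accept∈set)
end set {5,9} — state 5 in

Answer: ACCEPT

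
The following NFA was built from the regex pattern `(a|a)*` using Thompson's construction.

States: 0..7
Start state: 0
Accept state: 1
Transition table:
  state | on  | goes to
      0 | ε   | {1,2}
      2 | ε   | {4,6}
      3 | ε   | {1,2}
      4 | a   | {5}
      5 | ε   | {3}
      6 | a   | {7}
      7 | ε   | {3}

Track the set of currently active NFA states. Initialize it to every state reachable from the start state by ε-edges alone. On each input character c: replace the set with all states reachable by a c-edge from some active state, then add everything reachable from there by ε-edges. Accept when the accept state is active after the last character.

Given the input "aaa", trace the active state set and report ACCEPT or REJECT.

start: ε-closure({0}) = {0,1,2,4,6}
'a' @ 1: {1,2,3,4,5,6,7}  ✓accept
'a' @ 2: {1,2,3,4,5,6,7}  ✓accept
'a' @ 3: {1,2,3,4,5,6,7}  ✓accept
after full input: {1,2,3,4,5,6,7}  (accept=1 in)

Answer: ACCEPT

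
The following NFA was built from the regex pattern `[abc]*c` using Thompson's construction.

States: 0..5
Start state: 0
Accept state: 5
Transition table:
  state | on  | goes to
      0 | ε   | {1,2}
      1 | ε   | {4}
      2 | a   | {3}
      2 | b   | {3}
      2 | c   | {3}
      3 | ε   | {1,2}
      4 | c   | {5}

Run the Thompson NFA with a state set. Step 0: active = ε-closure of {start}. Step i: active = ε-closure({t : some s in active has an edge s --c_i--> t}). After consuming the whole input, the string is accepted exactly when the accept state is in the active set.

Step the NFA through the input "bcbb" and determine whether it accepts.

Answer: REJECT

Steps:
S₀ = ε-closure({0}) = {0,1,2,4}
'b' @ 1: {1,2,3,4}
'c' @ 2: {1,2,3,4,5}  ✓accept
'b' @ 3: {1,2,3,4}
'b' @ 4: {1,2,3,4}
final: {1,2,3,4}; accept 5 not in set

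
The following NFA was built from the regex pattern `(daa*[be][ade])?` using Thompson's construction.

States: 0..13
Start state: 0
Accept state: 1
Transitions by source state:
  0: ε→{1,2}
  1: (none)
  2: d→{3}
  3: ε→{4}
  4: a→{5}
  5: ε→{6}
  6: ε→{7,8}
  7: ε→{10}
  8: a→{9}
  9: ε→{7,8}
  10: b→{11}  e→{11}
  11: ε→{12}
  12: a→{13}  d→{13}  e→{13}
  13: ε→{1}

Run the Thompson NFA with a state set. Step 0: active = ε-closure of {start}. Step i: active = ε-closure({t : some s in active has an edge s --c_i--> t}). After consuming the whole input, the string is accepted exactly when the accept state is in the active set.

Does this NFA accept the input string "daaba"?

Answer: ACCEPT

Trace:
S₀ = ε-closure({0}) = {0,1,2}
'd' @ 1: {3,4}
'a' @ 2: {5,6,7,8,10}
'a' @ 3: {7,8,9,10}
'b' @ 4: {11,12}
'a' @ 5: {1,13}  ✓accept
after full input: {1,13}  (accept=1 in)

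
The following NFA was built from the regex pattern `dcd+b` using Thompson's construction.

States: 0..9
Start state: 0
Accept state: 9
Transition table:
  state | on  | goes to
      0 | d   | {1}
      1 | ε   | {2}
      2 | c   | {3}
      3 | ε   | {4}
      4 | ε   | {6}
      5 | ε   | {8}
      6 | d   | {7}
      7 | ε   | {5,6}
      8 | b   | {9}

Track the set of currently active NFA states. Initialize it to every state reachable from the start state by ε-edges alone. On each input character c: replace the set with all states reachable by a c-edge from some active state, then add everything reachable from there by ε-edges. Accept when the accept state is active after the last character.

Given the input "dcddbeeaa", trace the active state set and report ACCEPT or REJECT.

Answer: REJECT

Derivation:
start: ε-closure({0}) = {0}
'd' @ 1: {1,2}
'c' @ 2: {3,4,6}
'd' @ 3: {5,6,7,8}
'd' @ 4: {5,6,7,8}
'b' @ 5: {9}  [accepting]
'e' @ 6: {}  — no active states
rest 'eaa' ignored (set empty)
final: {}; accept 9 not in set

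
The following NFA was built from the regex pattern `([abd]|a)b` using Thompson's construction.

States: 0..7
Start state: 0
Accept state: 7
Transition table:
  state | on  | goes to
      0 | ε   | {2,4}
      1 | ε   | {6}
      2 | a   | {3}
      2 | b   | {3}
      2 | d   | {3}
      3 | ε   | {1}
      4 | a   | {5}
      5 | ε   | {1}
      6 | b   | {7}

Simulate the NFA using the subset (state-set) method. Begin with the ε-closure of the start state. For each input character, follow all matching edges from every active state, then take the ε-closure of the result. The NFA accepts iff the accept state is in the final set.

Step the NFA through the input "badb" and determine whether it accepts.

Answer: REJECT

Steps:
start: ε-closure({0}) = {0,2,4}
'b' @ 1: {1,3,6}
'a' @ 2: {}  — state set empty
rest 'db' ignored (set empty)
final: {}; accept 7 not in set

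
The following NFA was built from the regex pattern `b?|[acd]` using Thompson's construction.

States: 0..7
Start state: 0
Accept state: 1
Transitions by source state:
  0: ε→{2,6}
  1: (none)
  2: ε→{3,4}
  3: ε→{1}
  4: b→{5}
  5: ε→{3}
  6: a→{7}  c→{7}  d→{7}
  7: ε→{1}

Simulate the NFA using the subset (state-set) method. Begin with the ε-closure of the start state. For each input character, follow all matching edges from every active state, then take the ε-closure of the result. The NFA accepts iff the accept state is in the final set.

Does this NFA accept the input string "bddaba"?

S₀ = ε-closure({0}) = {0,1,2,3,4,6}
'b' @ 1: {1,3,5}  (accept∈set)
'd' @ 2: {}  — no active states
rest 'daba' ignored (set empty)
final: {}; accept 1 not in set

Answer: REJECT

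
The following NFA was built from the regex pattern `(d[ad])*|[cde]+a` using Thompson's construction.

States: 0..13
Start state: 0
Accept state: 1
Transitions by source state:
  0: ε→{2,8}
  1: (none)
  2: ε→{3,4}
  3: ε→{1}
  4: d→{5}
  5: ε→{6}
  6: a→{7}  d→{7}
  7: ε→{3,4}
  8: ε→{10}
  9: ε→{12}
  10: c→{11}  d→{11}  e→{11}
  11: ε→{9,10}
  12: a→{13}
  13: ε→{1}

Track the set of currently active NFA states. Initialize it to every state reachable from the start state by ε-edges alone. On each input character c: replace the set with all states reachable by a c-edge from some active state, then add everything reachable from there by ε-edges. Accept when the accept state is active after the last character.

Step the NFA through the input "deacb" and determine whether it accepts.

Answer: REJECT

Steps:
start: ε-closure({0}) = {0,1,2,3,4,8,10}
'd' @ 1: {5,6,9,10,11,12}
'e' @ 2: {9,10,11,12}
'a' @ 3: {1,13}  ✓accept
'c' @ 4: {}  — dead — no transitions
rest 'b' ignored (set empty)
after full input: {}  (accept=1 not in)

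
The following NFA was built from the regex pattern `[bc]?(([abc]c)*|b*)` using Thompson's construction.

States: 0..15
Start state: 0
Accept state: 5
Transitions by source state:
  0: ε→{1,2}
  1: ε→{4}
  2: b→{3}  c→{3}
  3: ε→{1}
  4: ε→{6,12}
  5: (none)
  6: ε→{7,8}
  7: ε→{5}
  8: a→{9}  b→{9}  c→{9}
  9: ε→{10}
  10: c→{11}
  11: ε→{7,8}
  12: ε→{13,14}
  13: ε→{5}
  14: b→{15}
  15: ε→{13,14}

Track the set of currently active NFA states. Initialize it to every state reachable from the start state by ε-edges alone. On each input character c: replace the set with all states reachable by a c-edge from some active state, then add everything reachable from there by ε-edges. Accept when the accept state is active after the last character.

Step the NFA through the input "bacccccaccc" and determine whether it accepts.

Answer: ACCEPT

Derivation:
S₀ = ε-closure({0}) = {0,1,2,4,5,6,7,8,12,13,14}
'b' @ 1: {1,3,4,5,6,7,8,9,10,12,13,14,15}  [accepting]
'a' @ 2: {9,10}
'c' @ 3: {5,7,8,11}  [accepting]
'c' @ 4: {9,10}
'c' @ 5: {5,7,8,11}  [accepting]
'c' @ 6: {9,10}
'c' @ 7: {5,7,8,11}  [accepting]
'a' @ 8: {9,10}
'c' @ 9: {5,7,8,11}  [accepting]
'c' @ 10: {9,10}
'c' @ 11: {5,7,8,11}  [accepting]
final: {5,7,8,11}; accept 5 in set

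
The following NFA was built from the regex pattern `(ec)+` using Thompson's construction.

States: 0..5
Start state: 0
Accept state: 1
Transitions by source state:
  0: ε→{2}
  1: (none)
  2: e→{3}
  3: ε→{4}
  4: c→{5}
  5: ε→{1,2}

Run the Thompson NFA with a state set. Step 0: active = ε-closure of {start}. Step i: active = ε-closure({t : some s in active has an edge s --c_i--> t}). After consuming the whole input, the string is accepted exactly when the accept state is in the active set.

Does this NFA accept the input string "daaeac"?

S₀ = ε-closure({0}) = {0,2}
'd' @ 1: {}  — dead — no transitions
rest 'aaeac' ignored (set empty)
final: {}; accept 1 not in set

Answer: REJECT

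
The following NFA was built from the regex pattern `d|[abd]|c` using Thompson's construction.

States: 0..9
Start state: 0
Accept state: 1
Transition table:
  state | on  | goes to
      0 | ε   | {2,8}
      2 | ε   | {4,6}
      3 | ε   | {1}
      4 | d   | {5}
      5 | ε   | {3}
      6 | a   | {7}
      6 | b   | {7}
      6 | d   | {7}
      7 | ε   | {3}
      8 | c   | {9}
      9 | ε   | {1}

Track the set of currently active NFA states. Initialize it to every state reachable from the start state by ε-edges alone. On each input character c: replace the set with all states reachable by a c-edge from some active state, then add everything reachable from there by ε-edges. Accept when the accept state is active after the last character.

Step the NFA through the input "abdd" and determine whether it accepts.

start: ε-closure({0}) = {0,2,4,6,8}
'a' @ 1: {1,3,7}  [accepting]
'b' @ 2: {}  — dead — no transitions
rest 'dd' ignored (set empty)
end set {} — state 1 not in

Answer: REJECT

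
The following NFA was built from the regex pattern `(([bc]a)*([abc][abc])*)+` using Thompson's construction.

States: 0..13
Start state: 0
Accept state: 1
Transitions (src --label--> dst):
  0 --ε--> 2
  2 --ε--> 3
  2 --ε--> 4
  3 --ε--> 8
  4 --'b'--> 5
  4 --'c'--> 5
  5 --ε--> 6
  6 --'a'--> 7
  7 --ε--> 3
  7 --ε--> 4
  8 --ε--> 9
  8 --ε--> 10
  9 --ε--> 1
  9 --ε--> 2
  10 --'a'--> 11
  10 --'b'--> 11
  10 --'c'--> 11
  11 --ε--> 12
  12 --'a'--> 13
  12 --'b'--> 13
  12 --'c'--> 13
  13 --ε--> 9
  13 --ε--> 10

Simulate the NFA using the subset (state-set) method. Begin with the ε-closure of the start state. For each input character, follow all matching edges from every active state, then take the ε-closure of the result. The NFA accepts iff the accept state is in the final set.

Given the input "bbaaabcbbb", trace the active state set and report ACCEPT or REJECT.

initial (ε-close {0}): {0,1,2,3,4,8,9,10}
'b' @ 1: {5,6,11,12}
'b' @ 2: {1,2,3,4,8,9,10,13}  [accepting]
'a' @ 3: {11,12}
'a' @ 4: {1,2,3,4,8,9,10,13}  [accepting]
'a' @ 5: {11,12}
'b' @ 6: {1,2,3,4,8,9,10,13}  [accepting]
'c' @ 7: {5,6,11,12}
'b' @ 8: {1,2,3,4,8,9,10,13}  [accepting]
'b' @ 9: {5,6,11,12}
'b' @ 10: {1,2,3,4,8,9,10,13}  [accepting]
final: {1,2,3,4,8,9,10,13}; accept 1 in set

Answer: ACCEPT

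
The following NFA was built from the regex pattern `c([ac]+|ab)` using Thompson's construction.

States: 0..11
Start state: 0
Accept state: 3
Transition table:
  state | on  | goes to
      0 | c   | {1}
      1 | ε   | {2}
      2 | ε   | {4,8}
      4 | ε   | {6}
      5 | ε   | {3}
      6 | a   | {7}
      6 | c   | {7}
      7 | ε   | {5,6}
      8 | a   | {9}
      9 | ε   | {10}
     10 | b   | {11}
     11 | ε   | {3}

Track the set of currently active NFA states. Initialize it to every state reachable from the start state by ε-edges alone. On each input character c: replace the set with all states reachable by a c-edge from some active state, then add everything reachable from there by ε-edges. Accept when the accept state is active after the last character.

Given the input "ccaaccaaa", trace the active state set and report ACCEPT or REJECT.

start: ε-closure({0}) = {0}
'c' @ 1: {1,2,4,6,8}
'c' @ 2: {3,5,6,7}  (accept∈set)
'a' @ 3: {3,5,6,7}  (accept∈set)
'a' @ 4: {3,5,6,7}  (accept∈set)
'c' @ 5: {3,5,6,7}  (accept∈set)
'c' @ 6: {3,5,6,7}  (accept∈set)
'a' @ 7: {3,5,6,7}  (accept∈set)
'a' @ 8: {3,5,6,7}  (accept∈set)
'a' @ 9: {3,5,6,7}  (accept∈set)
end set {3,5,6,7} — state 3 in

Answer: ACCEPT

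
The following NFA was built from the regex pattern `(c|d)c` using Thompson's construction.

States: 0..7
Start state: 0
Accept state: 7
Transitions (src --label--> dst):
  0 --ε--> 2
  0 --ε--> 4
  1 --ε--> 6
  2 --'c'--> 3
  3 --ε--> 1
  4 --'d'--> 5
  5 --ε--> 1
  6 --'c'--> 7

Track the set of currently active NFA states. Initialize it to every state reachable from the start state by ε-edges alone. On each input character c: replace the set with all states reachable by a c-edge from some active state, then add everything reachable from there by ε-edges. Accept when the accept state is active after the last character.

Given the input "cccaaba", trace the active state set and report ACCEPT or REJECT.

Answer: REJECT

Derivation:
initial (ε-close {0}): {0,2,4}
'c' @ 1: {1,3,6}
'c' @ 2: {7}  (accept∈set)
'c' @ 3: {}  — no active states
rest 'aaba' ignored (set empty)
after full input: {}  (accept=7 not in)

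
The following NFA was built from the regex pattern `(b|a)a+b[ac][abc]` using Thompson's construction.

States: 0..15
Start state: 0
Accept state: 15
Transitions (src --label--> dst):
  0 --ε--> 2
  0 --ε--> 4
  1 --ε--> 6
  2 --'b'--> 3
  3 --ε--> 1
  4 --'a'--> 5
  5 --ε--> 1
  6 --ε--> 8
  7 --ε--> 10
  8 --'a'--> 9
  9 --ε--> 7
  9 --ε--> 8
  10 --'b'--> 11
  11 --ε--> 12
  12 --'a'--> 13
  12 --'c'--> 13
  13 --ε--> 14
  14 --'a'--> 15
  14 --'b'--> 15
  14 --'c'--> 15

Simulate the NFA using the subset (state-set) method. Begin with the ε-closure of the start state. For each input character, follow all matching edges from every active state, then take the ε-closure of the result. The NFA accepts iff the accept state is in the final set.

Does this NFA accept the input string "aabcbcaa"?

initial (ε-close {0}): {0,2,4}
'a' @ 1: {1,5,6,8}
'a' @ 2: {7,8,9,10}
'b' @ 3: {11,12}
'c' @ 4: {13,14}
'b' @ 5: {15}  [accepting]
'c' @ 6: {}  — no active states
rest 'aa' ignored (set empty)
end set {} — state 15 not in

Answer: REJECT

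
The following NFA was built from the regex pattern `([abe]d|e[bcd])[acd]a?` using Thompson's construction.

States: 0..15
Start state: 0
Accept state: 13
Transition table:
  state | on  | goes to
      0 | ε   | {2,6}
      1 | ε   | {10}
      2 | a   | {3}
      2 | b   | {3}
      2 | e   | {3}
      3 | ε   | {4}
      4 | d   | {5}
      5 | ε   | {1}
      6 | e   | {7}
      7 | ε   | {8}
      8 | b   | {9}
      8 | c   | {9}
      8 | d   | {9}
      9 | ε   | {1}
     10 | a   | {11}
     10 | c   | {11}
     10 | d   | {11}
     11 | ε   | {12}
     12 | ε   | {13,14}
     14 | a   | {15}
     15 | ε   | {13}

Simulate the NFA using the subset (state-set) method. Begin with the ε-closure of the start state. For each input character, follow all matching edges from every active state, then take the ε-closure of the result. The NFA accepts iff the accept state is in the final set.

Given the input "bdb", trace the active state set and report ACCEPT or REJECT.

initial (ε-close {0}): {0,2,6}
'b' @ 1: {3,4}
'd' @ 2: {1,5,10}
'b' @ 3: {}  — no active states
after full input: {}  (accept=13 not in)

Answer: REJECT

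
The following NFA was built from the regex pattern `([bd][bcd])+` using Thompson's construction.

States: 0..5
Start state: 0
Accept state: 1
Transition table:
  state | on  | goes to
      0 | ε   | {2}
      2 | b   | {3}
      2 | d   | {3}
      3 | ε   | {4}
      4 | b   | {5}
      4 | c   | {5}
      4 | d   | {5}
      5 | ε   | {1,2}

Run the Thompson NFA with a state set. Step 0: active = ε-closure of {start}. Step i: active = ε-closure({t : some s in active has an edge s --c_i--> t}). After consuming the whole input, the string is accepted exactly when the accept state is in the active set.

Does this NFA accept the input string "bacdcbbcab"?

initial (ε-close {0}): {0,2}
'b' @ 1: {3,4}
'a' @ 2: {}  — state set empty
rest 'cdcbbcab' ignored (set empty)
after full input: {}  (accept=1 not in)

Answer: REJECT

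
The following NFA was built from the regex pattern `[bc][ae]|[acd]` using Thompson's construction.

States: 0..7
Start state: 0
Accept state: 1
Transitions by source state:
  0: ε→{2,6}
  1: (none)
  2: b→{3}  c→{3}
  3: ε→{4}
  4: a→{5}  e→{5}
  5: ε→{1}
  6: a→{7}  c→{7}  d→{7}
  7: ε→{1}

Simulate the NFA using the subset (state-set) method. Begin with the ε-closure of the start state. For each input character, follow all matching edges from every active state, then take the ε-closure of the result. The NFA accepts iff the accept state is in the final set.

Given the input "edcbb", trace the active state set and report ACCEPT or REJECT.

initial (ε-close {0}): {0,2,6}
'e' @ 1: {}  — dead — no transitions
rest 'dcbb' ignored (set empty)
end set {} — state 1 not in

Answer: REJECT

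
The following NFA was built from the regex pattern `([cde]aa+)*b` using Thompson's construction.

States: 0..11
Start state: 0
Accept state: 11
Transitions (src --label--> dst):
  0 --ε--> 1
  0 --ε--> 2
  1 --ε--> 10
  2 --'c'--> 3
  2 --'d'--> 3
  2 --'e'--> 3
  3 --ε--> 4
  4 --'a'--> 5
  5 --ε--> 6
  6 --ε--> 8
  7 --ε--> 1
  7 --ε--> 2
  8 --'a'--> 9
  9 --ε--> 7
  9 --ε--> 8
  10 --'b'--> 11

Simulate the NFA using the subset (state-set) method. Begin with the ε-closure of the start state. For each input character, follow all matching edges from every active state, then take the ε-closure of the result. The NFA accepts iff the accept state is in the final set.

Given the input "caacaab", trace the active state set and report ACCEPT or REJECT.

start: ε-closure({0}) = {0,1,2,10}
'c' @ 1: {3,4}
'a' @ 2: {5,6,8}
'a' @ 3: {1,2,7,8,9,10}
'c' @ 4: {3,4}
'a' @ 5: {5,6,8}
'a' @ 6: {1,2,7,8,9,10}
'b' @ 7: {11}  ✓accept
end set {11} — state 11 in

Answer: ACCEPT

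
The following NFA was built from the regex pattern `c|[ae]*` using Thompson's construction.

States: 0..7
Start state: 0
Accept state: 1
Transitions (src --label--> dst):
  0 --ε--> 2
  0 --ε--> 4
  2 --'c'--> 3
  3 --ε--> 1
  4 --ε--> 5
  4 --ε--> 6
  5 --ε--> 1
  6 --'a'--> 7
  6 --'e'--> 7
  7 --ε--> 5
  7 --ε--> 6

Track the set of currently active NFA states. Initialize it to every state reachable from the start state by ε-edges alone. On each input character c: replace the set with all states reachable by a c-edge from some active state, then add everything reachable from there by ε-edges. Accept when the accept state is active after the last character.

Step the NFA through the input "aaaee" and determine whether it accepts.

Answer: ACCEPT

Steps:
initial (ε-close {0}): {0,1,2,4,5,6}
'a' @ 1: {1,5,6,7}  ✓accept
'a' @ 2: {1,5,6,7}  ✓accept
'a' @ 3: {1,5,6,7}  ✓accept
'e' @ 4: {1,5,6,7}  ✓accept
'e' @ 5: {1,5,6,7}  ✓accept
end set {1,5,6,7} — state 1 in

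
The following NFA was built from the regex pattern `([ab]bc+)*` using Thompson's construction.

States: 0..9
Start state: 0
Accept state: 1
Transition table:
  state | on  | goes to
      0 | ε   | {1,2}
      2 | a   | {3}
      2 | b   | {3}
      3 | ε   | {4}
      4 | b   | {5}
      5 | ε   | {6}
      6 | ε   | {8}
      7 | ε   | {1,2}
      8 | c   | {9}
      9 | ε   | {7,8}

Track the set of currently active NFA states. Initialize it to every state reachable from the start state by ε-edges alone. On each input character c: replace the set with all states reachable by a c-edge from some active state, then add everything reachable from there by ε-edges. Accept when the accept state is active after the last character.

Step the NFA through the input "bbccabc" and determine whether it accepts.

initial (ε-close {0}): {0,1,2}
'b' @ 1: {3,4}
'b' @ 2: {5,6,8}
'c' @ 3: {1,2,7,8,9}  ✓accept
'c' @ 4: {1,2,7,8,9}  ✓accept
'a' @ 5: {3,4}
'b' @ 6: {5,6,8}
'c' @ 7: {1,2,7,8,9}  ✓accept
end set {1,2,7,8,9} — state 1 in

Answer: ACCEPT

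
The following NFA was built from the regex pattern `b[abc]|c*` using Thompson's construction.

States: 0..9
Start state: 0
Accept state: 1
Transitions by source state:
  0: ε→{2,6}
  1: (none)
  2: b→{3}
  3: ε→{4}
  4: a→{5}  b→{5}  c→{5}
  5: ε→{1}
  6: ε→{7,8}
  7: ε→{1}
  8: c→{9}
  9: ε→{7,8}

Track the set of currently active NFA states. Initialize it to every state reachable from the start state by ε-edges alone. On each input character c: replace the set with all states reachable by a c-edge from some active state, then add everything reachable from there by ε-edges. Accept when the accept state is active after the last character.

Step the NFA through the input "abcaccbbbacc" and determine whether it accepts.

Answer: REJECT

Steps:
start: ε-closure({0}) = {0,1,2,6,7,8}
'a' @ 1: {}  — no active states
rest 'bcaccbbbacc' ignored (set empty)
end set {} — state 1 not in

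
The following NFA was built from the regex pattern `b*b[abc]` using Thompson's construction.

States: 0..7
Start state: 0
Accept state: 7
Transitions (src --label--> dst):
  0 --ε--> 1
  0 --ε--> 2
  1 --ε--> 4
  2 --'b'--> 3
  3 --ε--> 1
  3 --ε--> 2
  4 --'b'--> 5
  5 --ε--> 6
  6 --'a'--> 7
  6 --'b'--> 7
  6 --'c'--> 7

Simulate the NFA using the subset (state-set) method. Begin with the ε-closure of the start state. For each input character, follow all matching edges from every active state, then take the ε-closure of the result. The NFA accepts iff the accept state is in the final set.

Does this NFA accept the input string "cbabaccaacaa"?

Answer: REJECT

Derivation:
initial (ε-close {0}): {0,1,2,4}
'c' @ 1: {}  — no active states
rest 'babaccaacaa' ignored (set empty)
after full input: {}  (accept=7 not in)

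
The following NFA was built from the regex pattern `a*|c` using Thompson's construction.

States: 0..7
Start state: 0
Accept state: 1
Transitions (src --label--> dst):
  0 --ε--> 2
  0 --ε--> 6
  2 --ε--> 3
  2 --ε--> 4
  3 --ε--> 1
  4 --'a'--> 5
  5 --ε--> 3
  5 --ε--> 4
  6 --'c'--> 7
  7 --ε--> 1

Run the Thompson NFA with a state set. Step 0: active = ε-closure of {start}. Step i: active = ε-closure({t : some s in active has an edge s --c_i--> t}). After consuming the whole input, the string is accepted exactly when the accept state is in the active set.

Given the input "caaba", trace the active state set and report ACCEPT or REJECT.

Answer: REJECT

Derivation:
S₀ = ε-closure({0}) = {0,1,2,3,4,6}
'c' @ 1: {1,7}  ✓accept
'a' @ 2: {}  — no active states
rest 'aba' ignored (set empty)
after full input: {}  (accept=1 not in)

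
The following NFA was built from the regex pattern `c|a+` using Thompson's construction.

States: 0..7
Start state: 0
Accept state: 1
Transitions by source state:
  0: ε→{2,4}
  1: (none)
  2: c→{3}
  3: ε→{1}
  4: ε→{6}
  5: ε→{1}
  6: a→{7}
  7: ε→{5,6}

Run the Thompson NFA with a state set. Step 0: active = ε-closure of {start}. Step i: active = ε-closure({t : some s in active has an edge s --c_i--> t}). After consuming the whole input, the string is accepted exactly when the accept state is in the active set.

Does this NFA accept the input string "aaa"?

Answer: ACCEPT

Derivation:
initial (ε-close {0}): {0,2,4,6}
'a' @ 1: {1,5,6,7}  ✓accept
'a' @ 2: {1,5,6,7}  ✓accept
'a' @ 3: {1,5,6,7}  ✓accept
final: {1,5,6,7}; accept 1 in set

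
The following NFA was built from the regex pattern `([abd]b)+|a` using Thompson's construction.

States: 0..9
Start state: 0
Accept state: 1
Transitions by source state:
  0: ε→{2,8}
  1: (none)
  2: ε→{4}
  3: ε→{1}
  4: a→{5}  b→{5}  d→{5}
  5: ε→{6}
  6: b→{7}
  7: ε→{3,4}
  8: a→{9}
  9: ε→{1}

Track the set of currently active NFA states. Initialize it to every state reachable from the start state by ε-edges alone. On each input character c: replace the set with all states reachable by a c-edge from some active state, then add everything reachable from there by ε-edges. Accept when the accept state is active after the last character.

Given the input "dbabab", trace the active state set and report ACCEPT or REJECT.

S₀ = ε-closure({0}) = {0,2,4,8}
'd' @ 1: {5,6}
'b' @ 2: {1,3,4,7}  (accept∈set)
'a' @ 3: {5,6}
'b' @ 4: {1,3,4,7}  (accept∈set)
'a' @ 5: {5,6}
'b' @ 6: {1,3,4,7}  (accept∈set)
final: {1,3,4,7}; accept 1 in set

Answer: ACCEPT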